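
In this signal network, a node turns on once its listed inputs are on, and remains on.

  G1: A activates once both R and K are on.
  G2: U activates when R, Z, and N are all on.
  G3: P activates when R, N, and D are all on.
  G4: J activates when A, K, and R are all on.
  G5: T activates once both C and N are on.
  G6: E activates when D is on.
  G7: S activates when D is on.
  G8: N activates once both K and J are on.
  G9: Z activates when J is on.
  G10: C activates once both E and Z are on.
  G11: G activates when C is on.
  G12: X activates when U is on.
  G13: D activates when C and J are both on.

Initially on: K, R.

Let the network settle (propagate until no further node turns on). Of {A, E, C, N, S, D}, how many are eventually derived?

2

R and K are on, so A activates (G1).
A, K, and R are on, so J activates (G4).
K and J are on, so N activates (G8).
A: reached.
E would need D (G6), but D never turns on.
C would need E and Z (G10), but E never turns on.
N: reached.
S would need D (G7), but D never turns on.
D would need C and J (G13), but C never turns on.
Reached: A and N — 2 of the 6.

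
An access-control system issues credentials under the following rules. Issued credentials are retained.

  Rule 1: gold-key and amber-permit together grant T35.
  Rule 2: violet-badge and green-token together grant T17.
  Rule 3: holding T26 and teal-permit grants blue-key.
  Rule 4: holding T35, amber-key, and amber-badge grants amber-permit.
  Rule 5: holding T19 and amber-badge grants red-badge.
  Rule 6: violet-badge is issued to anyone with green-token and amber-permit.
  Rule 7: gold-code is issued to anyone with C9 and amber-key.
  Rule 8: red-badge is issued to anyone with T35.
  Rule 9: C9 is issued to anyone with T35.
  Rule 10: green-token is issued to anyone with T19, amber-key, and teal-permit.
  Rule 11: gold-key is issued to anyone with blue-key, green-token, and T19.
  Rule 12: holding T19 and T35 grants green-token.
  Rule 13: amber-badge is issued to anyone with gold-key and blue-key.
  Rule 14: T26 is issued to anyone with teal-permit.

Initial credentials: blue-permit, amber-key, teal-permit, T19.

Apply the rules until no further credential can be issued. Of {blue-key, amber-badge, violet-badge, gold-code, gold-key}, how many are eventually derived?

Holding T19, amber-key, and teal-permit grants green-token (Rule 10).
Holding teal-permit grants T26 (Rule 14).
Holding T26 and teal-permit grants blue-key (Rule 3).
Holding blue-key, green-token, and T19 grants gold-key (Rule 11).
Holding gold-key and blue-key grants amber-badge (Rule 13).
blue-key: reached.
amber-badge: reached.
violet-badge would need green-token and amber-permit (Rule 6), but amber-permit is never granted.
gold-code would need C9 and amber-key (Rule 7), but C9 is never granted.
gold-key: reached.
Reached: blue-key, amber-badge, and gold-key — 3 of the 5.

3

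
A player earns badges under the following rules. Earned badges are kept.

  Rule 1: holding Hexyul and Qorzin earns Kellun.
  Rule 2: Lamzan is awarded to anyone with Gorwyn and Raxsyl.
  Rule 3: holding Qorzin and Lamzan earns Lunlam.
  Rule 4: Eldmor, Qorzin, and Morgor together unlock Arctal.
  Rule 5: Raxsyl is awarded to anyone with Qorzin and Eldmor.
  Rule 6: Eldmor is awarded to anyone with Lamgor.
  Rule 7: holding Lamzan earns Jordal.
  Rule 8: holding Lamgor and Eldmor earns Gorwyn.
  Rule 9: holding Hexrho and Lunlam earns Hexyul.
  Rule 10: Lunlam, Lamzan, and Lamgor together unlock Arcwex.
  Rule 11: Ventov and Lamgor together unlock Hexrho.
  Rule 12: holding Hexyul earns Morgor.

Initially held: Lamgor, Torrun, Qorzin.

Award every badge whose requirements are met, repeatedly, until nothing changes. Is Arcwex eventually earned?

With Lamgor, Eldmor is earned (Rule 6).
With Lamgor and Eldmor, Gorwyn is earned (Rule 8).
With Qorzin and Eldmor, Raxsyl is earned (Rule 5).
With Gorwyn and Raxsyl, Lamzan is earned (Rule 2).
With Qorzin and Lamzan, Lunlam is earned (Rule 3).
With Lunlam, Lamzan, and Lamgor, Arcwex is earned (Rule 10).

Yes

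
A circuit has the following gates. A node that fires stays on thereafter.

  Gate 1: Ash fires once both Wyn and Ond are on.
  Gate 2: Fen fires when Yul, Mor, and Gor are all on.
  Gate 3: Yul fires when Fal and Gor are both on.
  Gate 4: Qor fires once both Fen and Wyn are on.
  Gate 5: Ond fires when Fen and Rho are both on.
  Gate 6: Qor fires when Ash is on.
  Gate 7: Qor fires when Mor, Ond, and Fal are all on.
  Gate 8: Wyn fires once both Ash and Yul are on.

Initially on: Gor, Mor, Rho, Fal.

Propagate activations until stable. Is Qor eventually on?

Yes

Fal and Gor are on, so Yul fires (Gate 3).
Yul, Mor, and Gor are on, so Fen fires (Gate 2).
Fen and Rho are on, so Ond fires (Gate 5).
Mor, Ond, and Fal are on, so Qor fires (Gate 7).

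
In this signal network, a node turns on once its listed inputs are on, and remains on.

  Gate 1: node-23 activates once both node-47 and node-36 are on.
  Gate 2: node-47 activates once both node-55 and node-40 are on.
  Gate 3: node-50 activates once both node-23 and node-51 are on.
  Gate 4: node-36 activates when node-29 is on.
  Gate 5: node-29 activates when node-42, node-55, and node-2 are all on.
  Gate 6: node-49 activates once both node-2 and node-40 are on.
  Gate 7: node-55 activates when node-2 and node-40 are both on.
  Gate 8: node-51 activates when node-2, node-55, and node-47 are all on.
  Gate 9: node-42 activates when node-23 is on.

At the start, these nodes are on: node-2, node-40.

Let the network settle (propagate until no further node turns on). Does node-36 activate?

node-36 would need node-29 (Gate 4), but node-29 never turns on.

No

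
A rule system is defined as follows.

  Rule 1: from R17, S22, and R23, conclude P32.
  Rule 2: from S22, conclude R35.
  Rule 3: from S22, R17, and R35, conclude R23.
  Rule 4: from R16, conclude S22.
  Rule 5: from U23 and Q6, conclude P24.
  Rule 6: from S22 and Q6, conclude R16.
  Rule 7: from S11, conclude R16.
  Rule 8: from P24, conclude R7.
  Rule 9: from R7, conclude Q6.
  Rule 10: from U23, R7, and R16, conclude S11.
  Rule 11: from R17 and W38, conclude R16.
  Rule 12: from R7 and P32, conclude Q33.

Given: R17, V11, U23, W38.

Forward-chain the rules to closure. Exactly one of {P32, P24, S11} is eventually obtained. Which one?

R17 and W38 hold, so R16 follows (Rule 11).
From R16, Rule 4 gives S22.
From S22, Rule 2 gives R35.
From S22, R17, and R35, Rule 3 gives R23.
From R17, S22, and R23, Rule 1 gives P32.
S11 would need U23, R7, and R16 (Rule 10), but R7 is never established. P24 would need U23 and Q6 (Rule 5), but Q6 is never established.

P32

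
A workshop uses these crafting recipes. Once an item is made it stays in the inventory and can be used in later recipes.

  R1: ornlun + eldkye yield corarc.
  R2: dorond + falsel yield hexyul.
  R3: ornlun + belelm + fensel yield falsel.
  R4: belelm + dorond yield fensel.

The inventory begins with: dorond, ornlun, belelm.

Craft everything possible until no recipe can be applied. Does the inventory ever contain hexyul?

belelm + dorond → fensel (R4).
Using R3, ornlun, belelm, and fensel make falsel.
Using R2, dorond and falsel make hexyul.

Yes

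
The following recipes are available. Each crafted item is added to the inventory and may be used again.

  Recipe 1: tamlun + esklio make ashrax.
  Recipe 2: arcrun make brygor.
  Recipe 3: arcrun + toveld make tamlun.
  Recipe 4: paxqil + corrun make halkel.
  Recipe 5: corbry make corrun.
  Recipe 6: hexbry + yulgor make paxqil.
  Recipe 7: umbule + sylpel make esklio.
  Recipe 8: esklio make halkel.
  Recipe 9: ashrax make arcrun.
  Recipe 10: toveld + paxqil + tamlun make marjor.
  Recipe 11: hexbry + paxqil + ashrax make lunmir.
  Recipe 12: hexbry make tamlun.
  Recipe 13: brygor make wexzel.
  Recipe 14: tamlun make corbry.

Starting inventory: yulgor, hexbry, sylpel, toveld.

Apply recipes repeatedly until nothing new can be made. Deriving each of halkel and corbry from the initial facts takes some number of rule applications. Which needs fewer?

corbry: Using Recipe 12, hexbry makes tamlun. tamlun → corbry (Recipe 14). [2 rule applications]
halkel: Using Recipe 6, hexbry and yulgor make paxqil. Using Recipe 12, hexbry makes tamlun. tamlun → corbry (Recipe 14). corbry → corrun (Recipe 5). Using Recipe 4, paxqil and corrun make halkel. [5 rule applications]
corbry needs fewer.

corbry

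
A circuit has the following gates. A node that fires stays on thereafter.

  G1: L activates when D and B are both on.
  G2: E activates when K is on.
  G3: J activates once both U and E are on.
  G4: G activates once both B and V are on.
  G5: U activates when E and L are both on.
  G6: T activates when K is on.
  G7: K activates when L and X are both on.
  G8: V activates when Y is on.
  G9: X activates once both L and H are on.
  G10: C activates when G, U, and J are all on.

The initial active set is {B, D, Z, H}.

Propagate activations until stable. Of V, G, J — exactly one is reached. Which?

G1: D and B on → L on.
L and H are on, so X activates (G9).
L and X are on, so K activates (G7).
K is on, so E activates (G2).
G5: E and L on → U on.
U and E are on, so J activates (G3).
V would need Y (G8), but Y never turns on. G would need B and V (G4), but V never turns on.

J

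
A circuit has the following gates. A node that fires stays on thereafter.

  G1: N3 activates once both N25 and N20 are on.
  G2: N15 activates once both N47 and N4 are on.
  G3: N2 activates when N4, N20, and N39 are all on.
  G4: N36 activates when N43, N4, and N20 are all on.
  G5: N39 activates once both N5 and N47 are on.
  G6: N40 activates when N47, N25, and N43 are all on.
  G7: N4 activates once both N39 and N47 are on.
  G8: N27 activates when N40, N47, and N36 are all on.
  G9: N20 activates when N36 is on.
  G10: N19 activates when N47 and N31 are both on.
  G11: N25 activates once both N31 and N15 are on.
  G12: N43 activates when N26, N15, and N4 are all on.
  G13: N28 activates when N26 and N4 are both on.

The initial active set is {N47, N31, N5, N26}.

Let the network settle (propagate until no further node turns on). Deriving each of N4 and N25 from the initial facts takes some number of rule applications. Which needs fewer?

N4

N4: N5 and N47 are on, so N39 activates (G5). N39 and N47 are on, so N4 activates (G7). [2 rule applications]
N25: N5 and N47 are on, so N39 activates (G5). G7: N39 and N47 on → N4 on. N47 and N4 are on, so N15 activates (G2). N31 and N15 are on, so N25 activates (G11). [4 rule applications]
N4 needs fewer.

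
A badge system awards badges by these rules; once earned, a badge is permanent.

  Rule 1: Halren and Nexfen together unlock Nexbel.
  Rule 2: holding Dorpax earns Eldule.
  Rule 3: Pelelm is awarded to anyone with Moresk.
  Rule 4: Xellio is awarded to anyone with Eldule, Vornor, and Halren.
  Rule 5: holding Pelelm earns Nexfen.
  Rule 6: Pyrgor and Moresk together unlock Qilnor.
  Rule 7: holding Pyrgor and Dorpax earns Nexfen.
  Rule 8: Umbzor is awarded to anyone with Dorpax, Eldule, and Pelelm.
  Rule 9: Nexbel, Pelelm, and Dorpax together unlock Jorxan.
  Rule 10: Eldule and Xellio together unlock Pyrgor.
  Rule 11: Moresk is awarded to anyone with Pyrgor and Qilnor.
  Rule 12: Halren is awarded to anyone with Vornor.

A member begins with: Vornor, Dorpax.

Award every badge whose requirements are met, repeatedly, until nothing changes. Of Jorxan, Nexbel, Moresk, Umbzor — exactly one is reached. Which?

With Vornor, Halren is earned (Rule 12).
With Dorpax, Eldule is earned (Rule 2).
With Eldule, Vornor, and Halren, Xellio is earned (Rule 4).
With Eldule and Xellio, Pyrgor is earned (Rule 10).
With Pyrgor and Dorpax, Nexfen is earned (Rule 7).
With Halren and Nexfen, Nexbel is earned (Rule 1).
Moresk would need Pyrgor and Qilnor (Rule 11), but Qilnor is never earned. Jorxan would need Nexbel, Pelelm, and Dorpax (Rule 9), but Pelelm is never earned. Umbzor would need Dorpax, Eldule, and Pelelm (Rule 8), but Pelelm is never earned.

Nexbel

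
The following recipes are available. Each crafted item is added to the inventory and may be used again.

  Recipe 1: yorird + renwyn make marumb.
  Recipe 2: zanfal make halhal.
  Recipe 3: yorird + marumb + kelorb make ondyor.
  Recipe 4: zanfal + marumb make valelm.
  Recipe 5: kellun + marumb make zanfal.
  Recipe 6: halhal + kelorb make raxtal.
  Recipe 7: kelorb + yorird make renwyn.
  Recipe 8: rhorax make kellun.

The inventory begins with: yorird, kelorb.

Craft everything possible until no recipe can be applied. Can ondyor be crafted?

Yes

Using Recipe 7, kelorb and yorird make renwyn.
yorird + renwyn → marumb (Recipe 1).
yorird + marumb + kelorb → ondyor (Recipe 3).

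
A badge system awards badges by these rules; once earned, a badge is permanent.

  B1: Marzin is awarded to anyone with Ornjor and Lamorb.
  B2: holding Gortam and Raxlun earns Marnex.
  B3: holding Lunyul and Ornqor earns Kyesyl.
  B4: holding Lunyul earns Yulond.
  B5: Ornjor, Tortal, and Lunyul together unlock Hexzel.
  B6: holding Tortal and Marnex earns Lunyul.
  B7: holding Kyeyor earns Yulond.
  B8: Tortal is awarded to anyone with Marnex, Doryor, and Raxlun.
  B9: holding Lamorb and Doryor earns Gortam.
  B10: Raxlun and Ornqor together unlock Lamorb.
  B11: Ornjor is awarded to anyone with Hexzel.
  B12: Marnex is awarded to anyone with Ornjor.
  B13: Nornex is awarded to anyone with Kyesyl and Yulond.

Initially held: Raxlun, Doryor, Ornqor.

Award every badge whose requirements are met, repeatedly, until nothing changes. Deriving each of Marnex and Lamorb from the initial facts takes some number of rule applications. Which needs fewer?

Lamorb: With Raxlun and Ornqor, Lamorb is earned (B10). [1 rule application]
Marnex: With Raxlun and Ornqor, Lamorb is earned (B10). With Lamorb and Doryor, Gortam is earned (B9). With Gortam and Raxlun, Marnex is earned (B2). [3 rule applications]
Lamorb needs fewer.

Lamorb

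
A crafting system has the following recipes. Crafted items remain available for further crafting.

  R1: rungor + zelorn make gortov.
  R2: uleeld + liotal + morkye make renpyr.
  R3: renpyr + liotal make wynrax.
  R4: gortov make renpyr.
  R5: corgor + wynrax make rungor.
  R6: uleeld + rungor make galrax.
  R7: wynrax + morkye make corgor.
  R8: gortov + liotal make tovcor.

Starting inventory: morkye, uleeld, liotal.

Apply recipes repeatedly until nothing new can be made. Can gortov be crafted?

gortov would need rungor and zelorn (R1), but zelorn is never obtained.

No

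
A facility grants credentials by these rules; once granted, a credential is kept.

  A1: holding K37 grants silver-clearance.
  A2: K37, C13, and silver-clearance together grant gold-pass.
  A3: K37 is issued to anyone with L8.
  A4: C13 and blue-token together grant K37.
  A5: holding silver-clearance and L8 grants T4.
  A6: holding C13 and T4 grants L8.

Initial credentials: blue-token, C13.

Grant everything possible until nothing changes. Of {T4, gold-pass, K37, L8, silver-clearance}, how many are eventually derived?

3

Holding C13 and blue-token grants K37 (A4).
Holding K37 grants silver-clearance (A1).
Holding K37, C13, and silver-clearance grants gold-pass (A2).
T4 would need silver-clearance and L8 (A5), but L8 is never granted.
gold-pass: reached.
K37: reached.
L8 would need C13 and T4 (A6), but T4 is never granted.
silver-clearance: reached.
Reached: gold-pass, K37, and silver-clearance — 3 of the 5.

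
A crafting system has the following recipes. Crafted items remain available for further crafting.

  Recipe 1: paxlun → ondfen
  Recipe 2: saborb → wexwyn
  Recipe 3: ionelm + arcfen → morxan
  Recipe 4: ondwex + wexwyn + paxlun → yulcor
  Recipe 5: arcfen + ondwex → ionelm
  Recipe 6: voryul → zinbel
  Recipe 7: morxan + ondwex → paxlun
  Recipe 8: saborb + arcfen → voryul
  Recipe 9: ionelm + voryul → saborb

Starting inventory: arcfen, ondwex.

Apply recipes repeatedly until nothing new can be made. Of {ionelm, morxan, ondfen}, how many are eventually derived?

3

arcfen + ondwex → ionelm (Recipe 5).
Using Recipe 3, ionelm and arcfen make morxan.
morxan + ondwex → paxlun (Recipe 7).
paxlun → ondfen (Recipe 1).
ionelm: reached.
morxan: reached.
ondfen: reached.
All 3 are reached.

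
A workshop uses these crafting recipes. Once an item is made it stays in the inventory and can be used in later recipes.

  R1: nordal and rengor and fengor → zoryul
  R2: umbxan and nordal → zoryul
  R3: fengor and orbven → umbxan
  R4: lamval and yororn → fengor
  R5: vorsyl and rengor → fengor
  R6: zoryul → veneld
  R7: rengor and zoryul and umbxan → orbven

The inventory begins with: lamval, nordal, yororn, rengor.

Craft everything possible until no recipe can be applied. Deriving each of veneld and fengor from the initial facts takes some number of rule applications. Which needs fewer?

fengor: lamval and yororn → fengor (R4). [1 rule application]
veneld: lamval and yororn → fengor (R4). Using R1, nordal, rengor, and fengor make zoryul. Using R6, zoryul makes veneld. [3 rule applications]
fengor needs fewer.

fengor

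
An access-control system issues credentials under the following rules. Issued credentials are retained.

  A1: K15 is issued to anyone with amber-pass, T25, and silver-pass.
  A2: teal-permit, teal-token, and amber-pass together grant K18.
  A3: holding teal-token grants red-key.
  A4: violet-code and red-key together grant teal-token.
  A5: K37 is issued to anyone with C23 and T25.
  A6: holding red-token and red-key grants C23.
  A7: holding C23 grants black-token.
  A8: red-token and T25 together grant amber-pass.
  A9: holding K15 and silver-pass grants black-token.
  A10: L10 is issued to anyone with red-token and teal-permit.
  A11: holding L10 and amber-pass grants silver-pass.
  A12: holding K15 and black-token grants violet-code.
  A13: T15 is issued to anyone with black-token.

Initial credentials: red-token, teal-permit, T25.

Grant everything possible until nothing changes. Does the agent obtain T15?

Holding red-token and teal-permit grants L10 (A10).
Holding red-token and T25 grants amber-pass (A8).
Holding L10 and amber-pass grants silver-pass (A11).
Holding amber-pass, T25, and silver-pass grants K15 (A1).
Holding K15 and silver-pass grants black-token (A9).
Holding black-token grants T15 (A13).

Yes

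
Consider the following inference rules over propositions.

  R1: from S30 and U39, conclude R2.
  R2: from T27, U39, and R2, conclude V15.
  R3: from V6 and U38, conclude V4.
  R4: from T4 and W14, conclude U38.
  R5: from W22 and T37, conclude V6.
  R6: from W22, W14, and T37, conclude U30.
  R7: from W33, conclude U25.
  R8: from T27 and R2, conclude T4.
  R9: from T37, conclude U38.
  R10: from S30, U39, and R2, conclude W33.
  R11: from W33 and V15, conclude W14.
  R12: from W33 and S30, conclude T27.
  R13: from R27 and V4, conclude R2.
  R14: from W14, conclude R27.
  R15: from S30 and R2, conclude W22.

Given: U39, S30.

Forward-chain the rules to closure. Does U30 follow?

No

U30 would need W22, W14, and T37 (R6), but T37 is never established.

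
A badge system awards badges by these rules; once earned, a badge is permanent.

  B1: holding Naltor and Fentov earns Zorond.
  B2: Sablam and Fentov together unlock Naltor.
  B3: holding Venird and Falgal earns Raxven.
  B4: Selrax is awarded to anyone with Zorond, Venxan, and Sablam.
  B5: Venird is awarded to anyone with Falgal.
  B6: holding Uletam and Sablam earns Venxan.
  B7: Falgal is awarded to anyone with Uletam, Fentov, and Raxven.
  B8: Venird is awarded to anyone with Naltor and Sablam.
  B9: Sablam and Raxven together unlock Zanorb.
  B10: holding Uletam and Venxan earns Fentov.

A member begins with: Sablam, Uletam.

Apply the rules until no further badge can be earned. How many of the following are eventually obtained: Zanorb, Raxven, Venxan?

1

With Uletam and Sablam, Venxan is earned (B6).
Zanorb would need Sablam and Raxven (B9), but Raxven is never earned.
Raxven would need Venird and Falgal (B3), but Falgal is never earned.
Venxan: reached.
Reached: Venxan — 1 of the 3.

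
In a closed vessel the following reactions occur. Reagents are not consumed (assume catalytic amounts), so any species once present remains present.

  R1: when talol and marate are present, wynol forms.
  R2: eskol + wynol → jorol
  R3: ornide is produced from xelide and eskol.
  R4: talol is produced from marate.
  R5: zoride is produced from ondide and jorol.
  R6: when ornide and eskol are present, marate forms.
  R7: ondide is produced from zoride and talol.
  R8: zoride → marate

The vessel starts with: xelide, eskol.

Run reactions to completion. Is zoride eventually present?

No

zoride would need ondide and jorol (R5), but ondide never forms.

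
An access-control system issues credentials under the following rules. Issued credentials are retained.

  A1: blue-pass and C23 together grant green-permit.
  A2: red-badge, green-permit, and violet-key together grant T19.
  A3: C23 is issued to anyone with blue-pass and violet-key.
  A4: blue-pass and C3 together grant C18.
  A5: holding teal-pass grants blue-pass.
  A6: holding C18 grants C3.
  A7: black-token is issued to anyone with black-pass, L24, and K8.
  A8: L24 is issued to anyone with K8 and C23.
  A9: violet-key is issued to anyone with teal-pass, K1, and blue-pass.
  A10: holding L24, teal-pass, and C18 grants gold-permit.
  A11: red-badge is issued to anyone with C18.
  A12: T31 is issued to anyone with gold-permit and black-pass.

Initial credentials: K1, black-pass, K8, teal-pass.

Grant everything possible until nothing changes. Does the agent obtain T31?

T31 would need gold-permit and black-pass (A12), but gold-permit is never granted.

No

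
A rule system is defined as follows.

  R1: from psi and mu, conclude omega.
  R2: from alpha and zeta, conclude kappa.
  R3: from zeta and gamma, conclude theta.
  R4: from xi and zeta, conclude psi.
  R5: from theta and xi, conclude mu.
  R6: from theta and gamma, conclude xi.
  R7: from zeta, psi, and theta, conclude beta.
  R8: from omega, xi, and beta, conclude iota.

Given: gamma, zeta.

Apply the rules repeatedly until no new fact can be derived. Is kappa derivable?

kappa would need alpha and zeta (R2), but alpha is never established.

No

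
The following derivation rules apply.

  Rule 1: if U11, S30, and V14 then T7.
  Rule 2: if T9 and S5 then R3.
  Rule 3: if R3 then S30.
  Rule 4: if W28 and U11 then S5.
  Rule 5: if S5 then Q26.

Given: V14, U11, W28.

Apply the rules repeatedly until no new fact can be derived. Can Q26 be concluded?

From W28 and U11, Rule 4 gives S5.
From S5, Rule 5 gives Q26.

Yes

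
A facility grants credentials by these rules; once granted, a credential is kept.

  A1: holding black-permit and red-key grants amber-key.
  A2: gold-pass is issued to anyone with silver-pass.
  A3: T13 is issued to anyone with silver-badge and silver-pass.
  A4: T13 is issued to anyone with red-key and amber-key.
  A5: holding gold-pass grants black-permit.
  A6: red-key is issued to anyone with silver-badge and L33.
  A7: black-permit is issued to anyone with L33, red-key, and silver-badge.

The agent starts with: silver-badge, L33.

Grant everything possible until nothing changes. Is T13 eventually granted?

Yes

Holding silver-badge and L33 grants red-key (A6).
Holding L33, red-key, and silver-badge grants black-permit (A7).
Holding black-permit and red-key grants amber-key (A1).
Holding red-key and amber-key grants T13 (A4).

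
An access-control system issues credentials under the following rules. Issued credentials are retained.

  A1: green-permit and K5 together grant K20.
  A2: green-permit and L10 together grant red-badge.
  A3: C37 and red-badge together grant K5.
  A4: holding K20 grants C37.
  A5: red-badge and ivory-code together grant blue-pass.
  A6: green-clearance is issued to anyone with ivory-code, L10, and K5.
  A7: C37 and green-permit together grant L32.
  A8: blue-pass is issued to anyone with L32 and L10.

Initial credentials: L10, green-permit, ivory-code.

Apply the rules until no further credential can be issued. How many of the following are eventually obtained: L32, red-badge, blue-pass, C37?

Holding green-permit and L10 grants red-badge (A2).
Holding red-badge and ivory-code grants blue-pass (A5).
L32 would need C37 and green-permit (A7), but C37 is never granted.
red-badge: reached.
blue-pass: reached.
C37 would need K20 (A4), but K20 is never granted.
Reached: red-badge and blue-pass — 2 of the 4.

2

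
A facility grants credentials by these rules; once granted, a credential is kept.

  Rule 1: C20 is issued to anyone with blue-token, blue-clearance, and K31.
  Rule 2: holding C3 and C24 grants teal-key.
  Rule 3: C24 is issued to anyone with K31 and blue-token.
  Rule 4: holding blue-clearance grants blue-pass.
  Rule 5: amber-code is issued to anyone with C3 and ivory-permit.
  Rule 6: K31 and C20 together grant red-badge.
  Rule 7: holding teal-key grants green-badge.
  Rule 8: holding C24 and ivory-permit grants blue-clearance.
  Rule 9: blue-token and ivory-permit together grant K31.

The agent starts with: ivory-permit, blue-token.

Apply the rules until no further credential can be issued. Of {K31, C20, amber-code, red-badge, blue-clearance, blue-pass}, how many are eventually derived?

Holding blue-token and ivory-permit grants K31 (Rule 9).
Holding K31 and blue-token grants C24 (Rule 3).
Holding C24 and ivory-permit grants blue-clearance (Rule 8).
Holding blue-token, blue-clearance, and K31 grants C20 (Rule 1).
Holding blue-clearance grants blue-pass (Rule 4).
Holding K31 and C20 grants red-badge (Rule 6).
K31: reached.
C20: reached.
amber-code would need C3 and ivory-permit (Rule 5), but C3 is never granted.
red-badge: reached.
blue-clearance: reached.
blue-pass: reached.
Reached: K31, C20, red-badge, blue-clearance, and blue-pass — 5 of the 6.

5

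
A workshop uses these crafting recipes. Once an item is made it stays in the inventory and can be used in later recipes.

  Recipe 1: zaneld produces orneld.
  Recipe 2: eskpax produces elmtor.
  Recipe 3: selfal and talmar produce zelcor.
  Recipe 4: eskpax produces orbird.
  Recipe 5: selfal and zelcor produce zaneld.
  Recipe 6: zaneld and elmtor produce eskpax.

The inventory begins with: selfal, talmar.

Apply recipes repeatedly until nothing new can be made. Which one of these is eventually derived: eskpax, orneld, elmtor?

orneld

selfal and talmar → zelcor (Recipe 3).
selfal and zelcor → zaneld (Recipe 5).
zaneld → orneld (Recipe 1).
elmtor would need eskpax (Recipe 2), but eskpax is never obtained. eskpax would need zaneld and elmtor (Recipe 6), but elmtor is never obtained.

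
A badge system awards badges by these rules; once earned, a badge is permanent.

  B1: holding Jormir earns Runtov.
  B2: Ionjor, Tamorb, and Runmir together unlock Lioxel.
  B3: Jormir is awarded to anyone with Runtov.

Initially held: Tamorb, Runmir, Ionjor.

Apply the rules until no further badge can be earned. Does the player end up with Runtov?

Runtov would need Jormir (B1), but Jormir is never earned.

No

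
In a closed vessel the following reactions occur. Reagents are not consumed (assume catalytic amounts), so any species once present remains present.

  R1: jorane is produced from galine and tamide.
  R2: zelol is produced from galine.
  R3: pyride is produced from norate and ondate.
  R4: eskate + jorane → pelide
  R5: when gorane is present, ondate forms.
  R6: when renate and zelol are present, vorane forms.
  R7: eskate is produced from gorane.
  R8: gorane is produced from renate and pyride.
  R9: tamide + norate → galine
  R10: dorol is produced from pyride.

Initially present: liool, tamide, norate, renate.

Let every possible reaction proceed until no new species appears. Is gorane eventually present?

No

gorane would need renate and pyride (R8), but pyride never forms.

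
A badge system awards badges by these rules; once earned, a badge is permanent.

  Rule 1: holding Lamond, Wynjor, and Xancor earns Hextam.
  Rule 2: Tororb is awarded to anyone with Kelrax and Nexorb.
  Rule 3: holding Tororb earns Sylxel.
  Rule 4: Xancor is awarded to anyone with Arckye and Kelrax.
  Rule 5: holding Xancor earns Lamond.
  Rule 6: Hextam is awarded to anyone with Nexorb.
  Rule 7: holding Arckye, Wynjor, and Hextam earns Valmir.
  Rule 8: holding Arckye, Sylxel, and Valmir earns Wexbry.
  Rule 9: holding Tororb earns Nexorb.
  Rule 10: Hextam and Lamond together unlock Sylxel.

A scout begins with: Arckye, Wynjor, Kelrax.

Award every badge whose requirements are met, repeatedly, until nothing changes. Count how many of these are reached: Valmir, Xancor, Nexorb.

2

With Arckye and Kelrax, Xancor is earned (Rule 4).
With Xancor, Lamond is earned (Rule 5).
With Lamond, Wynjor, and Xancor, Hextam is earned (Rule 1).
With Arckye, Wynjor, and Hextam, Valmir is earned (Rule 7).
Valmir: reached.
Xancor: reached.
Nexorb would need Tororb (Rule 9), but Tororb is never earned.
Reached: Valmir and Xancor — 2 of the 3.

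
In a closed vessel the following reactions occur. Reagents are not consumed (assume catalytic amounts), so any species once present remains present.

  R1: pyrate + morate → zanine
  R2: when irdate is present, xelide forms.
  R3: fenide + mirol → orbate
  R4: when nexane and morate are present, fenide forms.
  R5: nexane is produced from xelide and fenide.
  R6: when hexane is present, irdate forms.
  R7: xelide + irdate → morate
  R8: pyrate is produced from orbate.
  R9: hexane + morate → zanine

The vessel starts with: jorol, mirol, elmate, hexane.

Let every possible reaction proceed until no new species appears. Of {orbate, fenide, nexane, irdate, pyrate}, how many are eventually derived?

1

hexane present → irdate forms (R6).
orbate would need fenide and mirol (R3), but fenide never forms.
fenide would need nexane and morate (R4), but nexane never forms.
nexane would need xelide and fenide (R5), but fenide never forms.
irdate: reached.
pyrate would need orbate (R8), but orbate never forms.
Reached: irdate — 1 of the 5.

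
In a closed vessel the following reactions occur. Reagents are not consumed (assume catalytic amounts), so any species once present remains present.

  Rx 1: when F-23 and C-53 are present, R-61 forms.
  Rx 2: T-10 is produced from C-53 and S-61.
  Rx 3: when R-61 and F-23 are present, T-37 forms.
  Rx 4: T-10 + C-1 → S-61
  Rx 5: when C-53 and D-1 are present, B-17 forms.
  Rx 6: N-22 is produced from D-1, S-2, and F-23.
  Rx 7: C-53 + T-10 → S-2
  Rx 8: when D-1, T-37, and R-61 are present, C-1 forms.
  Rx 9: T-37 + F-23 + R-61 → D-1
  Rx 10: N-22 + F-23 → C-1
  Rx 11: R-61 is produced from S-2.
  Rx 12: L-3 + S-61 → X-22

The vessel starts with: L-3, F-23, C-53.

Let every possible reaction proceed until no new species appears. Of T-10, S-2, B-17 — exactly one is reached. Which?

B-17

F-23 and C-53 present → R-61 forms (Rx 1).
R-61 and F-23 present → T-37 forms (Rx 3).
T-37, F-23, and R-61 present → D-1 forms (Rx 9).
C-53 and D-1 present → B-17 forms (Rx 5).
T-10 would need C-53 and S-61 (Rx 2), but S-61 never forms. S-2 would need C-53 and T-10 (Rx 7), but T-10 never forms.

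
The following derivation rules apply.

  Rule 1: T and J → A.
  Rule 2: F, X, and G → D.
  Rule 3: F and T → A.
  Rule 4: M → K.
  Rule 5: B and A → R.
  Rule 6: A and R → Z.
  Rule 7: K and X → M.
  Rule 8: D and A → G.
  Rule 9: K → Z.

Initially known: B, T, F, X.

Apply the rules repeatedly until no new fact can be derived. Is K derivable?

K would need M (Rule 4), but M is never established.

No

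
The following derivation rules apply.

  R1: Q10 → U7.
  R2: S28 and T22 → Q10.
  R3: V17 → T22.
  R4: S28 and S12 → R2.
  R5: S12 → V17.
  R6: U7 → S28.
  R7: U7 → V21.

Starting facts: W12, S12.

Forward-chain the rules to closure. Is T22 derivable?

Yes

From S12, R5 gives V17.
From V17, R3 gives T22.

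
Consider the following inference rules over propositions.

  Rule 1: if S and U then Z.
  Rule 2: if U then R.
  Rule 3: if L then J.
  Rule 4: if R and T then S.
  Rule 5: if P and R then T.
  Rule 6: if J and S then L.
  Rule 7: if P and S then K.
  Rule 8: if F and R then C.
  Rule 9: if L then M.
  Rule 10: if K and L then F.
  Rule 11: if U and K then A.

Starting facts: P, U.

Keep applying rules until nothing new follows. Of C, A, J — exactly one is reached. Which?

From U, Rule 2 gives R.
From P and R, Rule 5 gives T.
R and T hold, so S follows (Rule 4).
P and S hold, so K follows (Rule 7).
U and K hold, so A follows (Rule 11).
C would need F and R (Rule 8), but F is never established. J would need L (Rule 3), but L is never established.

A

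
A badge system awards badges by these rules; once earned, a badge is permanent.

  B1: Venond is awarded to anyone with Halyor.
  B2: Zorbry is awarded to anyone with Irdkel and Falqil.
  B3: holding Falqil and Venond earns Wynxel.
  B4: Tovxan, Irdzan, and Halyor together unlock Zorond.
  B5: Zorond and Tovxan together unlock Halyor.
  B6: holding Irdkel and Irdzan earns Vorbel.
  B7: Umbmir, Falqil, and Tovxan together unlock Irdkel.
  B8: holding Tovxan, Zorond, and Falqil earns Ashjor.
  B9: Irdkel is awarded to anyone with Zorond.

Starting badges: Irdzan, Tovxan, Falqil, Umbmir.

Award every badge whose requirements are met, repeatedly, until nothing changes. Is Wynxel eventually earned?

Wynxel would need Falqil and Venond (B3), but Venond is never earned.

No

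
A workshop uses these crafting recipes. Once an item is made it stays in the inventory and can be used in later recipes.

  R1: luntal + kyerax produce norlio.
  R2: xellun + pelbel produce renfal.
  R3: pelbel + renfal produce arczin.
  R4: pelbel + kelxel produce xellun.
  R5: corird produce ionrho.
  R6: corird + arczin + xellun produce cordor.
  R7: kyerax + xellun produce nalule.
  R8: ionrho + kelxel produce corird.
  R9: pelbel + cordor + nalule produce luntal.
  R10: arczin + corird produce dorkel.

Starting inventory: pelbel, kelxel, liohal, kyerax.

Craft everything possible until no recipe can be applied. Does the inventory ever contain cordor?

cordor would need corird, arczin, and xellun (R6), but corird is never obtained.

No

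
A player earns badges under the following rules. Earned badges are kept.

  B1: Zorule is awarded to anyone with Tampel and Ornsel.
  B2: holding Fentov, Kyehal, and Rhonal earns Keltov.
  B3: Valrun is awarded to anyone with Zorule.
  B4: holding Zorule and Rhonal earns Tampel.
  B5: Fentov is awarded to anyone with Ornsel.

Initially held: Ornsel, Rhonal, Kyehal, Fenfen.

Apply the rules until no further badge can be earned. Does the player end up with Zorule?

Zorule would need Tampel and Ornsel (B1), but Tampel is never earned.

No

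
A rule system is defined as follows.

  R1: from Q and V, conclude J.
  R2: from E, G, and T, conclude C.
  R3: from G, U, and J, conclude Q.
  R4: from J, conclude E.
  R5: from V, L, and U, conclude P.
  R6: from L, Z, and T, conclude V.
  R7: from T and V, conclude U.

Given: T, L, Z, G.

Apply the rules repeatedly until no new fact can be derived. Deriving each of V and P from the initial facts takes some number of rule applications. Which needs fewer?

V: From L, Z, and T, R6 gives V. [1 rule application]
P: From L, Z, and T, R6 gives V. From T and V, R7 gives U. From V, L, and U, R5 gives P. [3 rule applications]
V needs fewer.

V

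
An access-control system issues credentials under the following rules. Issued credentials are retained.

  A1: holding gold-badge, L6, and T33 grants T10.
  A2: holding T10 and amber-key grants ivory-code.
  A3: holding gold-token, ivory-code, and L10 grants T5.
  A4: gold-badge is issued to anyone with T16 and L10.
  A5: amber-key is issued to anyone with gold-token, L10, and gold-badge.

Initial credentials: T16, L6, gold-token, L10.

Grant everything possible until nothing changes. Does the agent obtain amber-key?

Yes

Holding T16 and L10 grants gold-badge (A4).
Holding gold-token, L10, and gold-badge grants amber-key (A5).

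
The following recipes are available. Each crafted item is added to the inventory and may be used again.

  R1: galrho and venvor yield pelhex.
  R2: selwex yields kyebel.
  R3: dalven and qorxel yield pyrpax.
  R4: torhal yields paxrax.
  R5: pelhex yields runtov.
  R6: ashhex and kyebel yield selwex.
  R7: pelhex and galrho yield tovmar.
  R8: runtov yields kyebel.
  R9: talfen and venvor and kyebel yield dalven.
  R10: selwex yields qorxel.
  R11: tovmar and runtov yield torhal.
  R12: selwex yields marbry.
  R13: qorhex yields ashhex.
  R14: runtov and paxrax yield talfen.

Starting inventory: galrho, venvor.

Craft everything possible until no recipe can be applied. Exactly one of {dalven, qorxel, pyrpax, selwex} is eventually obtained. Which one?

dalven

Using R1, galrho and venvor make pelhex.
Using R7, pelhex and galrho make tovmar.
pelhex → runtov (R5).
Using R11, tovmar and runtov make torhal.
Using R8, runtov makes kyebel.
Using R4, torhal makes paxrax.
Using R14, runtov and paxrax make talfen.
Using R9, talfen, venvor, and kyebel make dalven.
selwex would need ashhex and kyebel (R6), but ashhex is never obtained. qorxel would need selwex (R10), but selwex is never obtained. pyrpax would need dalven and qorxel (R3), but qorxel is never obtained.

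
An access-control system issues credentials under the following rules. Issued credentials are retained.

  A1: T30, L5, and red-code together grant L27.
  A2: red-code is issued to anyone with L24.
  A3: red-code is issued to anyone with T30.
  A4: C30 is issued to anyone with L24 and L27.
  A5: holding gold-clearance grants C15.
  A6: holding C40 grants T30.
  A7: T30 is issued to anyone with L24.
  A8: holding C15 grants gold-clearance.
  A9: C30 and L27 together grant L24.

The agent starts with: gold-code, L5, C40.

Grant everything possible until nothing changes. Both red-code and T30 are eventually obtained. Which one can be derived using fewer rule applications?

T30: Holding C40 grants T30 (A6). [1 rule application]
red-code: Holding C40 grants T30 (A6). Holding T30 grants red-code (A3). [2 rule applications]
T30 needs fewer.

T30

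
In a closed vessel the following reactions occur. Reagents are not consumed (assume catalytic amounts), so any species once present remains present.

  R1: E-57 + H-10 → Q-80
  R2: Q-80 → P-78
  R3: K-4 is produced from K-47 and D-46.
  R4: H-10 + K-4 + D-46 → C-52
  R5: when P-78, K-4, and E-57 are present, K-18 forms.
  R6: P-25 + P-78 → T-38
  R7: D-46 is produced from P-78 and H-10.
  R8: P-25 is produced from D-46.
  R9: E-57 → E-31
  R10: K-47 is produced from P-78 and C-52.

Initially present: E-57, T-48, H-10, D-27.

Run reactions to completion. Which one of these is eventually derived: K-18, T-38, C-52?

T-38

E-57 and H-10 present → Q-80 forms (R1).
Q-80 present → P-78 forms (R2).
P-78 and H-10 present → D-46 forms (R7).
D-46 present → P-25 forms (R8).
P-25 and P-78 present → T-38 forms (R6).
C-52 would need H-10, K-4, and D-46 (R4), but K-4 never forms. K-18 would need P-78, K-4, and E-57 (R5), but K-4 never forms.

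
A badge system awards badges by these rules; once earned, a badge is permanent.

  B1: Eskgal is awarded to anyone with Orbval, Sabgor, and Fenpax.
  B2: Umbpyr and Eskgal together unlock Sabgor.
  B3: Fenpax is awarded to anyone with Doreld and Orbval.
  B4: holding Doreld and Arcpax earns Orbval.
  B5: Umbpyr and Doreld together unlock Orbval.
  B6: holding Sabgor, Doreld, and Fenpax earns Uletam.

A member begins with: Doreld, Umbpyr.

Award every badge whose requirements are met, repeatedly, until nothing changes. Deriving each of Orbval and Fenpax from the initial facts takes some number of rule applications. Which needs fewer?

Orbval

Orbval: With Umbpyr and Doreld, Orbval is earned (B5). [1 rule application]
Fenpax: With Umbpyr and Doreld, Orbval is earned (B5). With Doreld and Orbval, Fenpax is earned (B3). [2 rule applications]
Orbval needs fewer.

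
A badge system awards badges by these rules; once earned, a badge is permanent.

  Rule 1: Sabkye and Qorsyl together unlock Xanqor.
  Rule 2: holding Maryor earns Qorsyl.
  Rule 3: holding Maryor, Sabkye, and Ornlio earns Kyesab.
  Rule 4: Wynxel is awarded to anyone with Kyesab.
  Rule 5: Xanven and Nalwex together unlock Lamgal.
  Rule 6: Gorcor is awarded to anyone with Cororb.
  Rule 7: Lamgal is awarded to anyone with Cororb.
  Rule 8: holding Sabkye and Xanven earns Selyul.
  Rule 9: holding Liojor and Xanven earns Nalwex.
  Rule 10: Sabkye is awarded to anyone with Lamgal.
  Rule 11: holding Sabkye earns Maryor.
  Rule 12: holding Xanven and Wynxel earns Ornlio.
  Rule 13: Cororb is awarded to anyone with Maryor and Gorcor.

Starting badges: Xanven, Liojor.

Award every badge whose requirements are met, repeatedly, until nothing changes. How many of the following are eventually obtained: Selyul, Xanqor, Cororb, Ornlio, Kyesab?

With Liojor and Xanven, Nalwex is earned (Rule 9).
With Xanven and Nalwex, Lamgal is earned (Rule 5).
With Lamgal, Sabkye is earned (Rule 10).
With Sabkye and Xanven, Selyul is earned (Rule 8).
With Sabkye, Maryor is earned (Rule 11).
With Maryor, Qorsyl is earned (Rule 2).
With Sabkye and Qorsyl, Xanqor is earned (Rule 1).
Selyul: reached.
Xanqor: reached.
Cororb would need Maryor and Gorcor (Rule 13), but Gorcor is never earned.
Ornlio would need Xanven and Wynxel (Rule 12), but Wynxel is never earned.
Kyesab would need Maryor, Sabkye, and Ornlio (Rule 3), but Ornlio is never earned.
Reached: Selyul and Xanqor — 2 of the 5.

2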